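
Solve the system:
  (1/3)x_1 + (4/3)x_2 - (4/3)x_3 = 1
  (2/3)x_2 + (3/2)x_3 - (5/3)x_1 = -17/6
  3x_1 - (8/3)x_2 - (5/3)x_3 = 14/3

infinitely many solutions

Row-reduce:
R1 ← R1 / (1/3).
R2 ← R2 + 5/3·R1.
R3 ← R3 − 3·R1.
R2 ← R2 / (22/3).
R1 ← R1 − 4·R2.
R3 ← R3 + 44/3·R2.
Rank is 2 with 3 unknowns, leaving x_3 free.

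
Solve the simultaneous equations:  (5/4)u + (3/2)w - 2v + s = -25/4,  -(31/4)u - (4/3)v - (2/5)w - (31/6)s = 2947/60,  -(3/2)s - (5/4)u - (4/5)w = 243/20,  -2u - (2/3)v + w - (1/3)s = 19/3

infinitely many solutions

Row-reduce:
R1 ← R1 / (5/4).
R2 ← R2 + 31/4·R1.
R3 ← R3 + 5/4·R1.
R4 ← R4 + 2·R1.
R2 ← R2 / (-206/15).
R1 ← R1 + 8/5·R2.
R3 ← R3 + 2·R2.
R4 ← R4 + 58/15·R2.
R3 ← R3 / (-307/515).
R1 ← R1 − 84/515·R3.
R2 ← R2 + 267/412·R3.
R4 ← R4 − 921/1030·R3.
Rank is 3 with 4 unknowns, leaving s free.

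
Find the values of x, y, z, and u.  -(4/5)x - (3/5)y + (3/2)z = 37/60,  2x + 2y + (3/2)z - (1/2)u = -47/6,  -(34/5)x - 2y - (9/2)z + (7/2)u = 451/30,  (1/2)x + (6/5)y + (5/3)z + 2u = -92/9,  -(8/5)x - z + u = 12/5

x = -7/3, y = -5/4, z = -4/3, u = -8/3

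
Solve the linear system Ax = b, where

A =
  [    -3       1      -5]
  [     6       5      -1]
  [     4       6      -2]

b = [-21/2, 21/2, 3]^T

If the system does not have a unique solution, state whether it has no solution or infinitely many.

x_1 = 3, x_2 = -3/2, x_3 = 0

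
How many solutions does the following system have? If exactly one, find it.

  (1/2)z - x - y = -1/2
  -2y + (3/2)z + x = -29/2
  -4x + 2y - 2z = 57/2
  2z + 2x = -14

Row-reduce:
R1 ← R1 / (-1).
R2 ← R2 − 1·R1.
R3 ← R3 + 4·R1.
R4 ← R4 − 2·R1.
R2 ← R2 / (-3).
R1 ← R1 − 1·R2.
R3 ← R3 − 6·R2.
R4 ← R4 + 2·R2.
Swap R3 and R4.
R3 ← R3 / (5/3).
R1 ← R1 − 1/6·R3.
R2 ← R2 + 2/3·R3.
Row 4 reduces to 0 = 1/2, a contradiction. The system is inconsistent.

no solution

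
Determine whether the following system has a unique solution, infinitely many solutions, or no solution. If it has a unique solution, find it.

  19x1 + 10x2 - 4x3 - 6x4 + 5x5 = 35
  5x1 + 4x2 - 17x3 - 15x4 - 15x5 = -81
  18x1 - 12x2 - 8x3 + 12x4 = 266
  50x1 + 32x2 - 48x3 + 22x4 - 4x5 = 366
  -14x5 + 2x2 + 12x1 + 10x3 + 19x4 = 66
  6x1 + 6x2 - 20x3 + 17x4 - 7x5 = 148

Row-reduce the augmented matrix:
R1 ← R1 / (19).
R2 ← R2 − 5·R1.
R3 ← R3 − 18·R1.
R4 ← R4 − 50·R1.
R5 ← R5 − 12·R1.
R6 ← R6 − 6·R1.
R2 ← R2 / (26/19).
R1 ← R1 − 10/19·R2.
R3 ← R3 + 408/19·R2.
R4 ← R4 − 108/19·R2.
R5 ← R5 + 82/19·R2.
R6 ← R6 − 54/19·R2.
R3 ← R3 / (-3308/13).
R1 ← R1 − 77/13·R3.
R2 ← R2 + 303/26·R3.
R4 ← R4 − 374/13·R3.
R5 ← R5 + 491/13·R3.
R6 ← R6 − 187/13·R3.
R4 ← R4 / (59318/827).
R1 ← R1 − 294/827·R4.
R2 ← R2 + 804/827·R4.
R3 ← R3 − 627/827·R4.
R5 ← R5 − 7523/827·R4.
R6 ← R6 − 29659/827·R4.
R5 ← R5 / (-966590/29659).
R1 ← R1 − 3083/8474·R5.
R2 ← R2 − 36313/118636·R5.
R3 ← R3 − 1251/1561·R5.
R4 ← R4 − 17477/59318·R5.
R6 reduces to 0 = 0, so the extra equation is consistent.
Reading off the reduced rows gives x1 = 5, x2 = -6, x3 = -4, x4 = 6, x5 = 4.

x1 = 5, x2 = -6, x3 = -4, x4 = 6, x5 = 4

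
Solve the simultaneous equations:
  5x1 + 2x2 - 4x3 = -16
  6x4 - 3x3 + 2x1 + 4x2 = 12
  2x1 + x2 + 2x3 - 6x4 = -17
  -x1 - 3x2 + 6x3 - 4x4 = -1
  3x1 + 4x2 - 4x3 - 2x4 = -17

no solution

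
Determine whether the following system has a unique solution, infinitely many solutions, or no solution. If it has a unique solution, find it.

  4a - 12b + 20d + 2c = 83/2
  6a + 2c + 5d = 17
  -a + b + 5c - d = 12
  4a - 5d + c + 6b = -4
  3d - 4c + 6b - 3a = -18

Row-reduce:
R1 ← R1 / (4).
R2 ← R2 − 6·R1.
R3 ← R3 + 1·R1.
R4 ← R4 − 4·R1.
R5 ← R5 + 3·R1.
R2 ← R2 / (18).
R1 ← R1 + 3·R2.
R3 ← R3 + 2·R2.
R4 ← R4 − 18·R2.
R5 ← R5 + 3·R2.
R3 ← R3 / (97/18).
R1 ← R1 − 1/3·R3.
R2 ← R2 + 1/18·R3.
R5 ← R5 + 8/3·R3.
Swap R4 and R5.
R4 ← R4 / (2801/194).
R1 ← R1 − 147/194·R4.
R2 ← R2 + 267/194·R4.
R3 ← R3 − 22/97·R4.
Row 5 reduces to 0 = -1/4, a contradiction. The system is inconsistent.

no solution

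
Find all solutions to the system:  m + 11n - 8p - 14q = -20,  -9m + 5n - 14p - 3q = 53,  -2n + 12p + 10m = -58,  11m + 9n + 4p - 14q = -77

Row-reduce:
R2 ← R2 + 9·R1.
R3 ← R3 − 10·R1.
R4 ← R4 − 11·R1.
R2 ← R2 / (104).
R1 ← R1 − 11·R2.
R3 ← R3 + 112·R2.
R4 ← R4 + 112·R2.
R3 ← R3 / (-8/13).
R1 ← R1 − 57/52·R3.
R2 ← R2 + 43/52·R3.
R4 ← R4 + 8/13·R3.
Row 4 reduces to 0 = 1, a contradiction. The system is inconsistent.

no solution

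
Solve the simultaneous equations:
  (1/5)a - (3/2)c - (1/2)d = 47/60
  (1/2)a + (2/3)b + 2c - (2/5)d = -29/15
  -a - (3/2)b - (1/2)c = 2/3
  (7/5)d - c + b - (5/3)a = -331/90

a = 8/3, b = -2, c = -2/3, d = 3/2

Row-reduce the augmented matrix:
R1 ← R1 / (1/5).
R2 ← R2 − 1/2·R1.
R3 ← R3 + 1·R1.
R4 ← R4 + 5/3·R1.
R2 ← R2 / (2/3).
R3 ← R3 + 3/2·R2.
R4 ← R4 − 1·R2.
R3 ← R3 / (79/16).
R1 ← R1 + 15/2·R3.
R2 ← R2 − 69/8·R3.
R4 ← R4 + 177/8·R3.
R4 ← R4 / (-7909/1185).
R1 ← R1 + 268/79·R4.
R2 ← R2 − 909/395·R4.
R3 ← R3 + 47/395·R4.
Reading off the reduced rows gives a = 8/3, b = -2, c = -2/3, d = 3/2.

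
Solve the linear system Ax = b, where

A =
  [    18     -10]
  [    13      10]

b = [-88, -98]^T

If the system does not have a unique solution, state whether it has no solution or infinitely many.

Row-reduce the augmented matrix:
R1 ← R1 / (18).
R2 ← R2 − 13·R1.
R2 ← R2 / (155/9).
R1 ← R1 + 5/9·R2.
Reading off the reduced rows gives x_1 = -6, x_2 = -2.

x_1 = -6, x_2 = -2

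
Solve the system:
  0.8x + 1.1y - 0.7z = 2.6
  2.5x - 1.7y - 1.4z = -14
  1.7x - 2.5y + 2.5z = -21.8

x = -4, y = 4, z = -2

Row-reduce the augmented matrix:
R1 ← R1 / (4/5).
R2 ← R2 − 5/2·R1.
R3 ← R3 − 17/10·R1.
R2 ← R2 / (-411/80).
R1 ← R1 − 11/8·R2.
R3 ← R3 + 387/80·R2.
R3 ← R3 / (4447/1370).
R1 ← R1 + 91/137·R3.
R2 ← R2 + 21/137·R3.
Reading off the reduced rows gives x = -4, y = 4, z = -2.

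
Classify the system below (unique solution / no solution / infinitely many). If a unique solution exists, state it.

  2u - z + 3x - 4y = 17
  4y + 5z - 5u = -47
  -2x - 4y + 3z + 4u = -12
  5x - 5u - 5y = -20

x = 3, y = 2, z = -6, u = 5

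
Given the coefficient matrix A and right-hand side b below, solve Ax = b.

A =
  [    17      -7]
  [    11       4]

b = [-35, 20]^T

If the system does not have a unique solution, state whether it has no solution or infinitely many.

x_1 = 0, x_2 = 5

Row-reduce the augmented matrix:
R1 ← R1 / (17).
R2 ← R2 − 11·R1.
R2 ← R2 / (145/17).
R1 ← R1 + 7/17·R2.
Reading off the reduced rows gives x_1 = 0, x_2 = 5.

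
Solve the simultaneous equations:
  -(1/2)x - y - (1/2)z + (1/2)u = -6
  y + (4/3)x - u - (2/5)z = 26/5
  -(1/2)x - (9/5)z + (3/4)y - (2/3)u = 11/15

infinitely many solutions

Row-reduce:
R1 ← R1 / (-1/2).
R2 ← R2 − 4/3·R1.
R3 ← R3 + 1/2·R1.
R2 ← R2 / (-5/3).
R1 ← R1 − 2·R2.
R3 ← R3 − 7/4·R2.
R3 ← R3 / (-78/25).
R1 ← R1 + 27/25·R3.
R2 ← R2 − 26/25·R3.
Rank is 3 with 4 unknowns, leaving u free.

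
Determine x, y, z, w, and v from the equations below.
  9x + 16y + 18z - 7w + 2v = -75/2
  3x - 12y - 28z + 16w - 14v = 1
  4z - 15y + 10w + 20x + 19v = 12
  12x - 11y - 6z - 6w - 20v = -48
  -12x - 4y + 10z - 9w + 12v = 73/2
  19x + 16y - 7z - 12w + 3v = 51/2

Row-reduce the augmented matrix:
R1 ← R1 / (9).
R2 ← R2 − 3·R1.
R3 ← R3 − 20·R1.
R4 ← R4 − 12·R1.
R5 ← R5 + 12·R1.
R6 ← R6 − 19·R1.
R2 ← R2 / (-52/3).
R1 ← R1 − 16/9·R2.
R3 ← R3 + 455/9·R2.
R4 ← R4 + 97/3·R2.
R5 ← R5 − 52/3·R2.
R6 ← R6 + 160/9·R2.
R3 ← R3 / (379/6).
R1 ← R1 + 58/39·R3.
R2 ← R2 − 51/26·R3.
R4 ← R4 − 869/26·R3.
R6 ← R6 + 395/39·R3.
R4 ← R4 / (-79295/4927).
R1 ← R1 − 2194/4927·R4.
R2 ← R2 + 940/4927·R4.
R3 ← R3 + 335/758·R4.
R6 ← R6 + 202025/9854·R4.
Swap R5 and R6.
R5 ← R5 / (1766093/31718).
R1 ← R1 + 50888/79295·R5.
R2 ← R2 + 9995/15859·R5.
R3 ← R3 − 51125/31718·R5.
R4 ← R4 − 126349/79295·R5.
R6 reduces to 0 = 0, so the extra equation is consistent.
Reading off the reduced rows gives x = -1, y = 0, z = -5/2, w = -3/2, v = 3.

x = -1, y = 0, z = -5/2, w = -3/2, v = 3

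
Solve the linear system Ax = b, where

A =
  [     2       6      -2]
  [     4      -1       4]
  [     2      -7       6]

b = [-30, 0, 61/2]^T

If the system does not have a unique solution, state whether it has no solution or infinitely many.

no solution

Row-reduce:
R1 ← R1 / (2).
R2 ← R2 − 4·R1.
R3 ← R3 − 2·R1.
R2 ← R2 / (-13).
R1 ← R1 − 3·R2.
R3 ← R3 + 13·R2.
Row 3 reduces to 0 = 1/2, a contradiction. The system is inconsistent.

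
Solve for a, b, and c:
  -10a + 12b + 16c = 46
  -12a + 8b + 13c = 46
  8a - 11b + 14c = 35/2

a = -2, b = -1/2, c = 2

Row-reduce the augmented matrix:
R1 ← R1 / (-10).
R2 ← R2 + 12·R1.
R3 ← R3 − 8·R1.
R2 ← R2 / (-32/5).
R1 ← R1 + 6/5·R2.
R3 ← R3 + 7/5·R2.
R3 ← R3 / (901/32).
R1 ← R1 + 7/16·R3.
R2 ← R2 − 31/32·R3.
Reading off the reduced rows gives a = -2, b = -1/2, c = 2.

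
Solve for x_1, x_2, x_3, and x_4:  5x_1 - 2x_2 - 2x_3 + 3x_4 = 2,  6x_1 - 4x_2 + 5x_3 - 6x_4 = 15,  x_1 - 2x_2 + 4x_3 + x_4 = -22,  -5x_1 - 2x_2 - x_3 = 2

Row-reduce the augmented matrix:
R1 ← R1 / (5).
R2 ← R2 − 6·R1.
R3 ← R3 − 1·R1.
R4 ← R4 + 5·R1.
R2 ← R2 / (-8/5).
R1 ← R1 + 2/5·R2.
R3 ← R3 + 8/5·R2.
R4 ← R4 + 4·R2.
R3 ← R3 / (-3).
R1 ← R1 + 9/4·R3.
R2 ← R2 + 37/8·R3.
R4 ← R4 + 43/2·R3.
R4 ← R4 / (-134/3).
R1 ← R1 + 9/2·R4.
R2 ← R2 + 113/12·R4.
R3 ← R3 + 10/3·R4.
Reading off the reduced rows gives x_1 = 1, x_2 = -1, x_3 = -5, x_4 = -5.

x_1 = 1, x_2 = -1, x_3 = -5, x_4 = -5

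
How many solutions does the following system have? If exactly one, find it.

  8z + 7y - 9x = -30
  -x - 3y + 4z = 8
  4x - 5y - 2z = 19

Row-reduce:
R1 ← R1 / (-9).
R2 ← R2 + 1·R1.
R3 ← R3 − 4·R1.
R2 ← R2 / (-34/9).
R1 ← R1 + 7/9·R2.
R3 ← R3 + 17/9·R2.
Rank is 2 with 3 unknowns, leaving z free.

infinitely many solutions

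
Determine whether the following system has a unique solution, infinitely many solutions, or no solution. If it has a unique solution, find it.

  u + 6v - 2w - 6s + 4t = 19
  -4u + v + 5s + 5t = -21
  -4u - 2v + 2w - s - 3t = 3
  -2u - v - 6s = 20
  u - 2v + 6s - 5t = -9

u = -1, v = 0, w = -5, s = -3, t = -2

Row-reduce the augmented matrix:
R2 ← R2 + 4·R1.
R3 ← R3 + 4·R1.
R4 ← R4 + 2·R1.
R5 ← R5 − 1·R1.
R2 ← R2 / (25).
R1 ← R1 − 6·R2.
R3 ← R3 − 22·R2.
R4 ← R4 − 11·R2.
R5 ← R5 + 8·R2.
R3 ← R3 / (26/25).
R1 ← R1 + 2/25·R3.
R2 ← R2 + 8/25·R3.
R4 ← R4 + 12/25·R3.
R5 ← R5 + 14/25·R3.
R4 ← R4 / (-175/13).
R1 ← R1 + 27/13·R4.
R2 ← R2 + 43/13·R4.
R3 ← R3 + 207/26·R4.
R5 ← R5 − 19/13·R4.
R5 ← R5 / (-141/25).
R1 ← R1 + 22/25·R5.
R2 ← R2 − 2/25·R5.
R3 ← R3 + 76/25·R5.
R4 ← R4 − 7/25·R5.
Reading off the reduced rows gives u = -1, v = 0, w = -5, s = -3, t = -2.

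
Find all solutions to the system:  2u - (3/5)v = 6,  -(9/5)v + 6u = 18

infinitely many solutions

Row-reduce:
R1 ← R1 / (2).
R2 ← R2 − 6·R1.
Rank is 1 with 2 unknowns, leaving v free.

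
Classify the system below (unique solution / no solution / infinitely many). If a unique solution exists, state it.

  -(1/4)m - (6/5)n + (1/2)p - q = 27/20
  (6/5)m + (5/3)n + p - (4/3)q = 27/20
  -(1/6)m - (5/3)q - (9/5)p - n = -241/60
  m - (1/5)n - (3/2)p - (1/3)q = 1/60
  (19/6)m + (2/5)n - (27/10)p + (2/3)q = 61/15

Row-reduce the augmented matrix:
R1 ← R1 / (-1/4).
R2 ← R2 − 6/5·R1.
R3 ← R3 + 1/6·R1.
R4 ← R4 − 1·R1.
R5 ← R5 − 19/6·R1.
R2 ← R2 / (-307/75).
R1 ← R1 − 24/5·R2.
R3 ← R3 + 1/5·R2.
R4 ← R4 + 5·R2.
R5 ← R5 + 74/5·R2.
R3 ← R3 / (-10589/4605).
R1 ← R1 − 610/307·R3.
R2 ← R2 + 255/307·R3.
R4 ← R4 + 2243/614·R3.
R5 ← R5 + 79757/9210·R3.
R4 ← R4 / (271361/63534).
R1 ← R1 + 40210/10589·R4.
R2 ← R2 − 18545/10589·R4.
R3 ← R3 − 3225/10589·R4.
R5 ← R5 − 271361/21178·R4.
R5 reduces to 0 = 0, so the extra equation is consistent.
Reading off the reduced rows gives m = 3, n = -7/4, p = 2, q = 1.

m = 3, n = -7/4, p = 2, q = 1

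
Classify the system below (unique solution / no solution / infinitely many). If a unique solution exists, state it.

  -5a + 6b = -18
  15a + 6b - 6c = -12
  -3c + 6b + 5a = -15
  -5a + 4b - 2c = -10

a = 0, b = -3, c = -1

Row-reduce the augmented matrix:
R1 ← R1 / (-5).
R2 ← R2 − 15·R1.
R3 ← R3 − 5·R1.
R4 ← R4 + 5·R1.
R2 ← R2 / (24).
R1 ← R1 + 6/5·R2.
R3 ← R3 − 12·R2.
R4 ← R4 + 2·R2.
Swap R3 and R4.
R3 ← R3 / (-5/2).
R1 ← R1 + 3/10·R3.
R2 ← R2 + 1/4·R3.
R4 reduces to 0 = 0, so the extra equation is consistent.
Reading off the reduced rows gives a = 0, b = -3, c = -1.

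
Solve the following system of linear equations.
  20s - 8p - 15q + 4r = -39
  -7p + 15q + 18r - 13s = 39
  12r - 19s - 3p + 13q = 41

infinitely many solutions

Row-reduce:
R1 ← R1 / (-8).
R2 ← R2 + 7·R1.
R3 ← R3 + 3·R1.
R2 ← R2 / (225/8).
R1 ← R1 − 15/8·R2.
R3 ← R3 − 149/8·R2.
R3 ← R3 / (202/225).
R1 ← R1 + 22/15·R3.
R2 ← R2 − 116/225·R3.
Rank is 3 with 4 unknowns, leaving s free.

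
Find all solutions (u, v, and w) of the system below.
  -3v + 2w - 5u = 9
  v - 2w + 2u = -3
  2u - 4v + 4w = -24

u = -4, v = 3, w = -1

Row-reduce the augmented matrix:
R1 ← R1 / (-5).
R2 ← R2 − 2·R1.
R3 ← R3 − 2·R1.
R2 ← R2 / (-1/5).
R1 ← R1 − 3/5·R2.
R3 ← R3 + 26/5·R2.
R3 ← R3 / (36).
R1 ← R1 + 4·R3.
R2 ← R2 − 6·R3.
Reading off the reduced rows gives u = -4, v = 3, w = -1.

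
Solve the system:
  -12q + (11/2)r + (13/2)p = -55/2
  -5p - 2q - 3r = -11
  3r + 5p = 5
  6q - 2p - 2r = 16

no solution

Row-reduce:
R1 ← R1 / (13/2).
R2 ← R2 + 5·R1.
R3 ← R3 − 5·R1.
R4 ← R4 + 2·R1.
R2 ← R2 / (-146/13).
R1 ← R1 + 24/13·R2.
R3 ← R3 − 120/13·R2.
R4 ← R4 − 30/13·R2.
R3 ← R3 / (-16/73).
R1 ← R1 − 47/73·R3.
R2 ← R2 + 8/73·R3.
R4 ← R4 + 4/73·R3.
Row 4 reduces to 0 = 1, a contradiction. The system is inconsistent.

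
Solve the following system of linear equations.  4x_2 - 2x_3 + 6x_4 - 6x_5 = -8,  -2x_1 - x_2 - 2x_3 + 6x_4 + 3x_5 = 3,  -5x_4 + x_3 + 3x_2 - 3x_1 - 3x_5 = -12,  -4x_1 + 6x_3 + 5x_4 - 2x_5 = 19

Row-reduce:
Swap R1 and R2.
R1 ← R1 / (-2).
R3 ← R3 + 3·R1.
R4 ← R4 + 4·R1.
R2 ← R2 / (4).
R1 ← R1 − 1/2·R2.
R3 ← R3 − 9/2·R2.
R4 ← R4 − 2·R2.
R3 ← R3 / (25/4).
R1 ← R1 − 5/4·R3.
R2 ← R2 + 1/2·R3.
R4 ← R4 − 11·R3.
R4 ← R4 / (663/25).
R1 ← R1 − 2/5·R4.
R2 ← R2 + 4/25·R4.
R3 ← R3 + 83/25·R4.
Rank is 4 with 5 unknowns, leaving x_5 free.

infinitely many solutions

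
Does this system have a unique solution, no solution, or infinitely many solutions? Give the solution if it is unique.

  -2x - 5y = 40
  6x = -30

x = -5, y = -6

Row-reduce the augmented matrix:
R1 ← R1 / (-2).
R2 ← R2 − 6·R1.
R2 ← R2 / (-15).
R1 ← R1 − 5/2·R2.
Reading off the reduced rows gives x = -5, y = -6.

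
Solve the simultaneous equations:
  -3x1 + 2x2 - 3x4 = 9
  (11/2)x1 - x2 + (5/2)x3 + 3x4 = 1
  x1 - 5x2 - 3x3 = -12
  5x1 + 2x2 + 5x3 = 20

Row-reduce:
R1 ← R1 / (-3).
R2 ← R2 − 11/2·R1.
R3 ← R3 − 1·R1.
R4 ← R4 − 5·R1.
R2 ← R2 / (8/3).
R1 ← R1 + 2/3·R2.
R3 ← R3 + 13/3·R2.
R4 ← R4 − 16/3·R2.
R3 ← R3 / (17/16).
R1 ← R1 − 5/8·R3.
R2 ← R2 − 15/16·R3.
Rank is 3 with 4 unknowns, leaving x4 free.

infinitely many solutions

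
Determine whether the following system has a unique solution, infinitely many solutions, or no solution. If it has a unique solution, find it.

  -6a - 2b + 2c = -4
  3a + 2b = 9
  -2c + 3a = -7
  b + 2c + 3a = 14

no solution

Row-reduce:
R1 ← R1 / (-6).
R2 ← R2 − 3·R1.
R3 ← R3 − 3·R1.
R4 ← R4 − 3·R1.
R1 ← R1 − 1/3·R2.
R3 ← R3 + 1·R2.
Swap R3 and R4.
R3 ← R3 / (3).
R1 ← R1 + 2/3·R3.
R2 ← R2 − 1·R3.
Row 4 reduces to 0 = -2, a contradiction. The system is inconsistent.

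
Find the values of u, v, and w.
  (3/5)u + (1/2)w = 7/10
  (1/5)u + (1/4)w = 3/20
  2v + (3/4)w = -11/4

u = 2, v = -1, w = -1

Row-reduce the augmented matrix:
R1 ← R1 / (3/5).
R2 ← R2 − 1/5·R1.
Swap R2 and R3.
R2 ← R2 / (2).
R3 ← R3 / (1/12).
R1 ← R1 − 5/6·R3.
R2 ← R2 − 3/8·R3.
Reading off the reduced rows gives u = 2, v = -1, w = -1.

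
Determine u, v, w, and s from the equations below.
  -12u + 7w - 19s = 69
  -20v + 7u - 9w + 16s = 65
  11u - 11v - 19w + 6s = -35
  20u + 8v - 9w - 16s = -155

u = -4, v = -6, w = 3, s = 0

Row-reduce the augmented matrix:
R1 ← R1 / (-12).
R2 ← R2 − 7·R1.
R3 ← R3 − 11·R1.
R4 ← R4 − 20·R1.
R2 ← R2 / (-20).
R3 ← R3 + 11·R2.
R4 ← R4 − 8·R2.
R3 ← R3 / (-2371/240).
R1 ← R1 + 7/12·R3.
R2 ← R2 − 59/240·R3.
R4 ← R4 − 7/10·R3.
R4 ← R4 / (-110727/2371).
R1 ← R1 − 5731/2371·R4.
R2 ← R2 + 1416/2371·R4.
R3 ← R3 − 3389/2371·R4.
Reading off the reduced rows gives u = -4, v = -6, w = 3, s = 0.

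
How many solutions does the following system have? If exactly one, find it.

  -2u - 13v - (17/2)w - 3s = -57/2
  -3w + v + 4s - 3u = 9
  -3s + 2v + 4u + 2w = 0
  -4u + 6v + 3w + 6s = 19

infinitely many solutions

Row-reduce:
R1 ← R1 / (-2).
R2 ← R2 + 3·R1.
R3 ← R3 − 4·R1.
R4 ← R4 + 4·R1.
R2 ← R2 / (41/2).
R1 ← R1 − 13/2·R2.
R3 ← R3 + 24·R2.
R4 ← R4 − 32·R2.
R3 ← R3 / (-147/41).
R1 ← R1 − 95/82·R3.
R2 ← R2 − 39/82·R3.
R4 ← R4 − 196/41·R3.
Rank is 3 with 4 unknowns, leaving s free.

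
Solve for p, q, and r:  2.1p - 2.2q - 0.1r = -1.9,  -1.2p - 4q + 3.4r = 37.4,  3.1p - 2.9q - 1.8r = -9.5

Row-reduce the augmented matrix:
R1 ← R1 / (21/10).
R2 ← R2 + 6/5·R1.
R3 ← R3 − 31/10·R1.
R2 ← R2 / (-184/35).
R1 ← R1 + 22/21·R2.
R3 ← R3 − 73/210·R2.
R3 ← R3 / (-7901/5520).
R1 ← R1 + 197/276·R3.
R2 ← R2 + 117/184·R3.
Reading off the reduced rows gives p = -6, q = -5, r = 3.

p = -6, q = -5, r = 3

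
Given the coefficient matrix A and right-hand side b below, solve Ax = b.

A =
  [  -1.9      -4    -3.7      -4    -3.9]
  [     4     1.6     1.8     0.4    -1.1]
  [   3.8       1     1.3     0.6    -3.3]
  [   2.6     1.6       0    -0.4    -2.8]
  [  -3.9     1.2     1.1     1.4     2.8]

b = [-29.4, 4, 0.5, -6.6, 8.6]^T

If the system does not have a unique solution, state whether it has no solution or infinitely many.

Row-reduce the augmented matrix:
R1 ← R1 / (-19/10).
R2 ← R2 − 4·R1.
R3 ← R3 − 19/5·R1.
R4 ← R4 − 13/5·R1.
R5 ← R5 + 39/10·R1.
R2 ← R2 / (-648/95).
R1 ← R1 − 40/19·R2.
R3 ← R3 + 7·R2.
R4 ← R4 + 368/95·R2.
R5 ← R5 − 894/95·R2.
R3 ← R3 / (151/3240).
R1 ← R1 − 8/81·R3.
R2 ← R2 − 569/648·R3.
R4 ← R4 + 673/405·R3.
R5 ← R5 − 233/540·R3.
R4 ← R4 / (21388/755).
R1 ← R1 + 322/151·R4.
R2 ← R2 + 2188/151·R4.
R3 ← R3 − 2694/151·R4.
R5 ← R5 + 6911/755·R4.
R5 ← R5 / (-1381081/213880).
R1 ← R1 + 40813/21388·R5.
R2 ← R2 − 17955/21388·R5.
R3 ← R3 − 71387/21388·R5.
R4 ← R4 + 87497/42776·R5.
Reading off the reduced rows gives x_1 = 1, x_2 = -1, x_3 = 1, x_4 = 5, x_5 = 2.

x_1 = 1, x_2 = -1, x_3 = 1, x_4 = 5, x_5 = 2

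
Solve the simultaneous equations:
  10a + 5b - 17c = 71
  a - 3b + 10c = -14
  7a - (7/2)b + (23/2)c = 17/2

Row-reduce:
R1 ← R1 / (10).
R2 ← R2 − 1·R1.
R3 ← R3 − 7·R1.
R2 ← R2 / (-7/2).
R1 ← R1 − 1/2·R2.
R3 ← R3 + 7·R2.
Row 3 reduces to 0 = 1, a contradiction. The system is inconsistent.

no solution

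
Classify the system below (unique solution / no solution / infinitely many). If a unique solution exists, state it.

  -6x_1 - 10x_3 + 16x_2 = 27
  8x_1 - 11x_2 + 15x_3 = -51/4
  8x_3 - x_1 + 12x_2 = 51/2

Row-reduce the augmented matrix:
R1 ← R1 / (-6).
R2 ← R2 − 8·R1.
R3 ← R3 + 1·R1.
R2 ← R2 / (31/3).
R1 ← R1 + 8/3·R2.
R3 ← R3 − 28/3·R2.
R3 ← R3 / (253/31).
R1 ← R1 − 65/31·R3.
R2 ← R2 − 5/31·R3.
Reading off the reduced rows gives x_1 = 3/2, x_2 = 9/4, x_3 = 0.

x_1 = 3/2, x_2 = 9/4, x_3 = 0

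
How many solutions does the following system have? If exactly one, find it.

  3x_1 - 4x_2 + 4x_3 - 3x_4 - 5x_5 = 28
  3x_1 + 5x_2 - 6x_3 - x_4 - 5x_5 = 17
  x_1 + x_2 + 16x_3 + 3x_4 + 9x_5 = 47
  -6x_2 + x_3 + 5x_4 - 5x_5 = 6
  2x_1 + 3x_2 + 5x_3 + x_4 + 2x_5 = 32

Row-reduce:
R1 ← R1 / (3).
R2 ← R2 − 3·R1.
R3 ← R3 − 1·R1.
R5 ← R5 − 2·R1.
R2 ← R2 / (9).
R1 ← R1 + 4/3·R2.
R3 ← R3 − 7/3·R2.
R4 ← R4 + 6·R2.
R5 ← R5 − 17/3·R2.
R3 ← R3 / (466/27).
R1 ← R1 + 4/27·R3.
R2 ← R2 + 10/9·R3.
R4 ← R4 + 17/3·R3.
R5 ← R5 − 233/27·R3.
R4 ← R4 / (1742/233).
R1 ← R1 + 157/233·R4.
R2 ← R2 − 104/233·R4.
R3 ← R3 − 47/233·R4.
Rank is 4 with 5 unknowns, leaving x_5 free.

infinitely many solutions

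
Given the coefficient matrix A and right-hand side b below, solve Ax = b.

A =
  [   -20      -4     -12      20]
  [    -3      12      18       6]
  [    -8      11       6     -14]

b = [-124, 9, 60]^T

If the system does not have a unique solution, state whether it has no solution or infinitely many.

infinitely many solutions

Row-reduce:
R1 ← R1 / (-20).
R2 ← R2 + 3·R1.
R3 ← R3 + 8·R1.
R2 ← R2 / (63/5).
R1 ← R1 − 1/5·R2.
R3 ← R3 − 63/5·R2.
R3 ← R3 / (-9).
R1 ← R1 − 2/7·R3.
R2 ← R2 − 11/7·R3.
Rank is 3 with 4 unknowns, leaving x_4 free.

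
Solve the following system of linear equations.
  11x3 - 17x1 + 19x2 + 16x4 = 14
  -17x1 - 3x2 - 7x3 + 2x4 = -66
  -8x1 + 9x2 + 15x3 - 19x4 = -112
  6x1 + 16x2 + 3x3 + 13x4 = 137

x1 = 5, x2 = 5, x3 = -4, x4 = 3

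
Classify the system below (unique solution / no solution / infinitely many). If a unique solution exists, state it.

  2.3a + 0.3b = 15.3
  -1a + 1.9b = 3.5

a = 6, b = 5

Row-reduce the augmented matrix:
R1 ← R1 / (23/10).
R2 ← R2 + 1·R1.
R2 ← R2 / (467/230).
R1 ← R1 − 3/23·R2.
Reading off the reduced rows gives a = 6, b = 5.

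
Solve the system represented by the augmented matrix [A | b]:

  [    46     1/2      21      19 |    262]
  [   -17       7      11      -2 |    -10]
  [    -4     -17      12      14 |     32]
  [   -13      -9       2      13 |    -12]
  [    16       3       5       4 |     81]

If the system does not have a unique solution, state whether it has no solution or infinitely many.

no solution

Row-reduce:
R1 ← R1 / (46).
R2 ← R2 + 17·R1.
R3 ← R3 + 4·R1.
R4 ← R4 + 13·R1.
R5 ← R5 − 16·R1.
R2 ← R2 / (661/92).
R1 ← R1 − 1/92·R2.
R3 ← R3 + 390/23·R2.
R4 ← R4 + 815/92·R2.
R5 ← R5 − 65/23·R2.
R3 ← R3 / (38406/661).
R1 ← R1 − 283/661·R3.
R2 ← R2 − 1726/661·R3.
R4 ← R4 − 20535/661·R3.
R5 ← R5 + 6401/661·R3.
R4 ← R4 / (1705/173).
R1 ← R1 − 1298/6401·R4.
R2 ← R2 + 3438/6401·R4.
R3 ← R3 − 3030/6401·R4.
Row 5 reduces to 0 = -1, a contradiction. The system is inconsistent.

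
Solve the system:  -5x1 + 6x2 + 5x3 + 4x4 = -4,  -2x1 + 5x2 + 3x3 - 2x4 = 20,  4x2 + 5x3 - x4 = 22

infinitely many solutions

Row-reduce:
R1 ← R1 / (-5).
R2 ← R2 + 2·R1.
R2 ← R2 / (13/5).
R1 ← R1 + 6/5·R2.
R3 ← R3 − 4·R2.
R3 ← R3 / (45/13).
R1 ← R1 + 7/13·R3.
R2 ← R2 − 5/13·R3.
Rank is 3 with 4 unknowns, leaving x4 free.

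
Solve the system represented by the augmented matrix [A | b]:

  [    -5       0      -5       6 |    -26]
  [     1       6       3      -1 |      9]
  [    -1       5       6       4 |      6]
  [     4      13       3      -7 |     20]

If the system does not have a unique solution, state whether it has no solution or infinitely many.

Row-reduce:
R1 ← R1 / (-5).
R2 ← R2 − 1·R1.
R3 ← R3 + 1·R1.
R4 ← R4 − 4·R1.
R2 ← R2 / (6).
R3 ← R3 − 5·R2.
R4 ← R4 − 13·R2.
R3 ← R3 / (16/3).
R1 ← R1 − 1·R3.
R2 ← R2 − 1/3·R3.
R4 ← R4 + 16/3·R3.
Row 4 reduces to 0 = -1, a contradiction. The system is inconsistent.

no solution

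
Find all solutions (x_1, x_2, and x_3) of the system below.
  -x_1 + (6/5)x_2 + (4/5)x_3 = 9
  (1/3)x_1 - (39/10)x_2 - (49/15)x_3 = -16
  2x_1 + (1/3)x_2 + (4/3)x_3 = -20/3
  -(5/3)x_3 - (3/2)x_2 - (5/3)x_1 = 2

Row-reduce the augmented matrix:
R1 ← R1 / (-1).
R2 ← R2 − 1/3·R1.
R3 ← R3 − 2·R1.
R4 ← R4 + 5/3·R1.
R2 ← R2 / (-7/2).
R1 ← R1 + 6/5·R2.
R3 ← R3 − 41/15·R2.
R4 ← R4 + 7/2·R2.
R3 ← R3 / (62/105).
R1 ← R1 − 8/35·R3.
R2 ← R2 − 6/7·R3.
R4 reduces to 0 = 0, so the extra equation is consistent.
Reading off the reduced rows gives x_1 = -5, x_2 = 2, x_3 = 2.

x_1 = -5, x_2 = 2, x_3 = 2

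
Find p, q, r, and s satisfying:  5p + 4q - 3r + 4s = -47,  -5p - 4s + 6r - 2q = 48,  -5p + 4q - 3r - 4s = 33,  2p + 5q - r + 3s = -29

Row-reduce the augmented matrix:
R1 ← R1 / (5).
R2 ← R2 + 5·R1.
R3 ← R3 + 5·R1.
R4 ← R4 − 2·R1.
R2 ← R2 / (2).
R1 ← R1 − 4/5·R2.
R3 ← R3 − 8·R2.
R4 ← R4 − 17/5·R2.
R3 ← R3 / (-18).
R1 ← R1 + 9/5·R3.
R2 ← R2 − 3/2·R3.
R4 ← R4 + 49/10·R3.
R4 ← R4 / (7/5).
R1 ← R1 − 4/5·R4.
Reading off the reduced rows gives p = -4, q = -1, r = 1, s = -5.

p = -4, q = -1, r = 1, s = -5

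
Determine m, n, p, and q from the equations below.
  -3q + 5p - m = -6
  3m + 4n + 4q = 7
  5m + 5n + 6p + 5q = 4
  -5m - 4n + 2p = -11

m = 1, n = 1, p = -1, q = 0

Row-reduce the augmented matrix:
R1 ← R1 / (-1).
R2 ← R2 − 3·R1.
R3 ← R3 − 5·R1.
R4 ← R4 + 5·R1.
R2 ← R2 / (4).
R3 ← R3 − 5·R2.
R4 ← R4 + 4·R2.
R3 ← R3 / (49/4).
R1 ← R1 + 5·R3.
R2 ← R2 − 15/4·R3.
R4 ← R4 + 8·R3.
R4 ← R4 / (370/49).
R1 ← R1 − 72/49·R4.
R2 ← R2 + 5/49·R4.
R3 ← R3 + 15/49·R4.
Reading off the reduced rows gives m = 1, n = 1, p = -1, q = 0.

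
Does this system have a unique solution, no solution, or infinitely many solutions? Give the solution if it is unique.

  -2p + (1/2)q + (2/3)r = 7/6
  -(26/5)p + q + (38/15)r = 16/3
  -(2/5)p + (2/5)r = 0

Row-reduce:
R1 ← R1 / (-2).
R2 ← R2 + 26/5·R1.
R3 ← R3 + 2/5·R1.
R2 ← R2 / (-3/10).
R1 ← R1 + 1/4·R2.
R3 ← R3 + 1/10·R2.
Row 3 reduces to 0 = -1, a contradiction. The system is inconsistent.

no solution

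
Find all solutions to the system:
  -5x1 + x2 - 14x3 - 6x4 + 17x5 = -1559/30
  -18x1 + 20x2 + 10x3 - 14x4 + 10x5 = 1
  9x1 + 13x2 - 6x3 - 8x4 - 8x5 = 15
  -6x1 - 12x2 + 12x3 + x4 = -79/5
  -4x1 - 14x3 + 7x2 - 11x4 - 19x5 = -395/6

x1 = 7/3, x2 = 14/5, x3 = 12/5, x4 = 3, x5 = 1/2

Row-reduce the augmented matrix:
R1 ← R1 / (-5).
R2 ← R2 + 18·R1.
R3 ← R3 − 9·R1.
R4 ← R4 + 6·R1.
R5 ← R5 + 4·R1.
R2 ← R2 / (82/5).
R1 ← R1 + 1/5·R2.
R3 ← R3 − 74/5·R2.
R4 ← R4 + 66/5·R2.
R5 ← R5 − 31/5·R2.
R3 ← R3 / (-3514/41).
R1 ← R1 − 145/41·R3.
R2 ← R2 − 151/41·R3.
R4 ← R4 − 3174/41·R3.
R5 ← R5 + 1051/41·R3.
R4 ← R4 / (-15565/1757).
R1 ← R1 − 411/1757·R4.
R2 ← R2 + 1123/1757·R4.
R3 ← R3 − 526/1757·R4.
R5 ← R5 + 2458/1757·R4.
R5 ← R5 / (-211109/6226).
R1 ← R1 + 7291/6226·R5.
R2 ← R2 + 1271/6226·R5.
R3 ← R3 + 4885/6226·R5.
R4 ← R4 + 189/3113·R5.
Reading off the reduced rows gives x1 = 7/3, x2 = 14/5, x3 = 12/5, x4 = 3, x5 = 1/2.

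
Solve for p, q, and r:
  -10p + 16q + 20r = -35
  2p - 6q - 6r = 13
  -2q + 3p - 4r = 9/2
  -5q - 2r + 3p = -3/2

Row-reduce the augmented matrix:
R1 ← R1 / (-10).
R2 ← R2 − 2·R1.
R3 ← R3 − 3·R1.
R4 ← R4 − 3·R1.
R2 ← R2 / (-14/5).
R1 ← R1 + 8/5·R2.
R3 ← R3 − 14/5·R2.
R4 ← R4 + 1/5·R2.
Swap R3 and R4.
R3 ← R3 / (29/7).
R1 ← R1 + 6/7·R3.
R2 ← R2 − 5/7·R3.
R4 reduces to 0 = 0, so the extra equation is consistent.
Reading off the reduced rows gives p = -5/2, q = 0, r = -3.

p = -5/2, q = 0, r = -3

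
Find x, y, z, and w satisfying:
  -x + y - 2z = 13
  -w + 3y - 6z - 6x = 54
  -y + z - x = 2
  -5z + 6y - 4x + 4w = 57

Row-reduce the augmented matrix:
R1 ← R1 / (-1).
R2 ← R2 + 6·R1.
R3 ← R3 + 1·R1.
R4 ← R4 + 4·R1.
R2 ← R2 / (-3).
R1 ← R1 + 1·R2.
R3 ← R3 + 2·R2.
R4 ← R4 − 2·R2.
R3 ← R3 / (-1).
R2 ← R2 + 2·R3.
R4 ← R4 − 7·R3.
R4 ← R4 / (8).
R1 ← R1 − 1/3·R4.
R2 ← R2 + 1·R4.
R3 ← R3 + 2/3·R4.
Reading off the reduced rows gives x = -6, y = 1, z = -3, w = 3.

x = -6, y = 1, z = -3, w = 3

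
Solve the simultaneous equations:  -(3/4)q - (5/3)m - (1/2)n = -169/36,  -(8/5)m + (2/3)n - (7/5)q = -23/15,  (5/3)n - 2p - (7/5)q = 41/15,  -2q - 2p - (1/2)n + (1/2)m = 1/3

m = 8/3, n = 2, p = 1, q = -1

Row-reduce the augmented matrix:
R1 ← R1 / (-5/3).
R2 ← R2 + 8/5·R1.
R4 ← R4 − 1/2·R1.
R2 ← R2 / (86/75).
R1 ← R1 − 3/10·R2.
R3 ← R3 − 5/3·R2.
R4 ← R4 + 13/20·R2.
R3 ← R3 / (-2).
R4 ← R4 + 2·R3.
R4 ← R4 / (-1891/860).
R1 ← R1 − 27/43·R4.
R2 ← R2 + 51/86·R4.
R3 ← R3 − 177/860·R4.
Reading off the reduced rows gives m = 8/3, n = 2, p = 1, q = -1.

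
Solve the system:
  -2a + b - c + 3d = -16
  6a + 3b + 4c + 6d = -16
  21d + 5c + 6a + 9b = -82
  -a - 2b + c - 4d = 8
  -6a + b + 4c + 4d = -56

no solution

Row-reduce:
R1 ← R1 / (-2).
R2 ← R2 − 6·R1.
R3 ← R3 − 6·R1.
R4 ← R4 + 1·R1.
R5 ← R5 + 6·R1.
R2 ← R2 / (6).
R1 ← R1 + 1/2·R2.
R3 ← R3 − 12·R2.
R4 ← R4 + 5/2·R2.
R5 ← R5 + 2·R2.
Swap R3 and R4.
R3 ← R3 / (23/12).
R1 ← R1 − 7/12·R3.
R2 ← R2 − 1/6·R3.
R5 ← R5 − 22/3·R3.
Swap R4 and R5.
R4 ← R4 / (-66/23).
R1 ← R1 + 11/23·R4.
R2 ← R2 − 56/23·R4.
R3 ← R3 − 9/23·R4.
Row 5 reduces to 0 = -2, a contradiction. The system is inconsistent.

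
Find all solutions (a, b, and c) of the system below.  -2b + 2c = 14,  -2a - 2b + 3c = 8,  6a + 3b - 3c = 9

Row-reduce the augmented matrix:
Swap R1 and R2.
R1 ← R1 / (-2).
R3 ← R3 − 6·R1.
R2 ← R2 / (-2).
R1 ← R1 − 1·R2.
R3 ← R3 + 3·R2.
R3 ← R3 / (3).
R1 ← R1 + 1/2·R3.
R2 ← R2 + 1·R3.
Reading off the reduced rows gives a = 5, b = -3, c = 4.

a = 5, b = -3, c = 4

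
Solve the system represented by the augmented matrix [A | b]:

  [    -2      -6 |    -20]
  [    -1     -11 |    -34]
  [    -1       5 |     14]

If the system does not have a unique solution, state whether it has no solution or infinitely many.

Row-reduce the augmented matrix:
R1 ← R1 / (-2).
R2 ← R2 + 1·R1.
R3 ← R3 + 1·R1.
R2 ← R2 / (-8).
R1 ← R1 − 3·R2.
R3 ← R3 − 8·R2.
R3 reduces to 0 = 0, so the extra equation is consistent.
Reading off the reduced rows gives x_1 = 1, x_2 = 3.

x_1 = 1, x_2 = 3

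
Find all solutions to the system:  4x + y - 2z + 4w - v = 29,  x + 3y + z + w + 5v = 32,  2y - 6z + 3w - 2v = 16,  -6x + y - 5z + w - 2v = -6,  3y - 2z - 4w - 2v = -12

Row-reduce the augmented matrix:
R1 ← R1 / (4).
R2 ← R2 − 1·R1.
R4 ← R4 + 6·R1.
R2 ← R2 / (11/4).
R1 ← R1 − 1/4·R2.
R3 ← R3 − 2·R2.
R4 ← R4 − 5/2·R2.
R5 ← R5 − 3·R2.
R3 ← R3 / (-78/11).
R1 ← R1 + 7/11·R3.
R2 ← R2 − 6/11·R3.
R4 ← R4 + 103/11·R3.
R5 ← R5 + 40/11·R3.
R4 ← R4 / (79/26).
R1 ← R1 − 19/26·R4.
R2 ← R2 − 3/13·R4.
R3 ← R3 + 11/26·R4.
R5 ← R5 + 72/13·R4.
R5 ← R5 / (-1379/237).
R1 ← R1 + 5/79·R5.
R2 ← R2 − 119/79·R5.
R3 ← R3 − 175/237·R5.
R4 ← R4 + 46/237·R5.
Reading off the reduced rows gives x = 1, y = 6, z = 2, w = 6, v = 1.

x = 1, y = 6, z = 2, w = 6, v = 1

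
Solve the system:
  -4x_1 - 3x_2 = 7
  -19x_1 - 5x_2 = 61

Row-reduce the augmented matrix:
R1 ← R1 / (-4).
R2 ← R2 + 19·R1.
R2 ← R2 / (37/4).
R1 ← R1 − 3/4·R2.
Reading off the reduced rows gives x_1 = -4, x_2 = 3.

x_1 = -4, x_2 = 3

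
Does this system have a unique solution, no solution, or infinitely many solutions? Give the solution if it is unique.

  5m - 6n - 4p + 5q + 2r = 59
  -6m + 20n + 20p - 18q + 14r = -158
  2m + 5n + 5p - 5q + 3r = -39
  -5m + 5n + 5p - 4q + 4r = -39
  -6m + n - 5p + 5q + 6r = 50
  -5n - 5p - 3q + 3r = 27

no solution

Row-reduce:
R1 ← R1 / (5).
R2 ← R2 + 6·R1.
R3 ← R3 − 2·R1.
R4 ← R4 + 5·R1.
R5 ← R5 + 6·R1.
R2 ← R2 / (64/5).
R1 ← R1 + 6/5·R2.
R3 ← R3 − 37/5·R2.
R4 ← R4 + 1·R2.
R5 ← R5 + 31/5·R2.
R6 ← R6 + 5·R2.
R3 ← R3 / (-35/16).
R1 ← R1 − 5/8·R3.
R2 ← R2 − 19/16·R3.
R4 ← R4 − 35/16·R3.
R5 ← R5 + 39/16·R3.
R6 ← R6 − 15/16·R3.
Swap R4 and R5.
R4 ← R4 / (184/35).
R1 ← R1 + 1/7·R4.
R2 ← R2 + 34/35·R4.
R3 ← R3 − 1/35·R4.
R6 ← R6 + 54/7·R4.
Swap R5 and R6.
R5 ← R5 / (970/23).
R1 ← R1 − 12/23·R5.
R2 ← R2 − 85/46·R5.
R3 ← R3 − 147/46·R5.
R4 ← R4 − 107/23·R5.
Row 6 reduces to 0 = 1, a contradiction. The system is inconsistent.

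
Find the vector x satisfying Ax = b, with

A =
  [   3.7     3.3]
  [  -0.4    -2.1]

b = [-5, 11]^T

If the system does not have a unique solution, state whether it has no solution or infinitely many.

x_1 = 4, x_2 = -6

Row-reduce the augmented matrix:
R1 ← R1 / (37/10).
R2 ← R2 + 2/5·R1.
R2 ← R2 / (-129/74).
R1 ← R1 − 33/37·R2.
Reading off the reduced rows gives x_1 = 4, x_2 = -6.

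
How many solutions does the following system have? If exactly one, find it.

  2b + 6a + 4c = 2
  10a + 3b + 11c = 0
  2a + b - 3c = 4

Row-reduce:
R1 ← R1 / (6).
R2 ← R2 − 10·R1.
R3 ← R3 − 2·R1.
R2 ← R2 / (-1/3).
R1 ← R1 − 1/3·R2.
R3 ← R3 − 1/3·R2.
Rank is 2 with 3 unknowns, leaving c free.

infinitely many solutions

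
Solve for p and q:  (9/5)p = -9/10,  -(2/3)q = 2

p = -1/2, q = -3

Row-reduce the augmented matrix:
R1 ← R1 / (9/5).
R2 ← R2 / (-2/3).
Reading off the reduced rows gives p = -1/2, q = -3.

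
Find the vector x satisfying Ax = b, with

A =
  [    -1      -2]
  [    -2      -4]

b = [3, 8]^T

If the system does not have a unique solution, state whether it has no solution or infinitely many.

no solution

Row-reduce:
R1 ← R1 / (-1).
R2 ← R2 + 2·R1.
Row 2 reduces to 0 = 2, a contradiction. The system is inconsistent.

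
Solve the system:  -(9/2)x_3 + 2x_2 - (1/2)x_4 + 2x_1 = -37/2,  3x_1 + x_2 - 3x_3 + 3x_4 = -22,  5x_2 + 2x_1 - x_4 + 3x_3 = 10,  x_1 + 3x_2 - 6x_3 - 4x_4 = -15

Row-reduce:
R1 ← R1 / (2).
R2 ← R2 − 3·R1.
R3 ← R3 − 2·R1.
R4 ← R4 − 1·R1.
R2 ← R2 / (-2).
R1 ← R1 − 1·R2.
R3 ← R3 − 3·R2.
R4 ← R4 − 2·R2.
R3 ← R3 / (105/8).
R1 ← R1 + 3/8·R3.
R2 ← R2 + 15/8·R3.
Rank is 3 with 4 unknowns, leaving x_4 free.

infinitely many solutions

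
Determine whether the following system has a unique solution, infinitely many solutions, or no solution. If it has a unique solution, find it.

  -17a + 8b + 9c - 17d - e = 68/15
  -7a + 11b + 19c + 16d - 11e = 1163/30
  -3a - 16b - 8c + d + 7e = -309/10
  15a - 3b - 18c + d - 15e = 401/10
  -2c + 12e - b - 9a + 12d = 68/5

Row-reduce the augmented matrix:
R1 ← R1 / (-17).
R2 ← R2 + 7·R1.
R3 ← R3 + 3·R1.
R4 ← R4 − 15·R1.
R5 ← R5 + 9·R1.
R2 ← R2 / (131/17).
R1 ← R1 + 8/17·R2.
R3 ← R3 + 296/17·R2.
R4 ← R4 − 69/17·R2.
R5 ← R5 + 89/17·R2.
R3 ← R3 / (3271/131).
R1 ← R1 − 53/131·R3.
R2 ← R2 − 260/131·R3.
R4 ← R4 + 2373/131·R3.
R5 ← R5 − 475/131·R3.
R4 ← R4 / (47395/3271).
R1 ← R1 − 4899/3271·R4.
R2 ← R2 + 4789/3271·R4.
R3 ← R3 − 7332/3271·R4.
R5 ← R5 − 93218/3271·R4.
R5 ← R5 / (2461421/47395).
R1 ← R1 − 95013/47395·R5.
R2 ← R2 + 109568/47395·R5.
R3 ← R3 − 132854/47395·R5.
R4 ← R4 + 73452/47395·R5.
Reading off the reduced rows gives a = -5/3, b = 14/5, c = -5/2, d = 3/2, e = -9/5.

a = -5/3, b = 14/5, c = -5/2, d = 3/2, e = -9/5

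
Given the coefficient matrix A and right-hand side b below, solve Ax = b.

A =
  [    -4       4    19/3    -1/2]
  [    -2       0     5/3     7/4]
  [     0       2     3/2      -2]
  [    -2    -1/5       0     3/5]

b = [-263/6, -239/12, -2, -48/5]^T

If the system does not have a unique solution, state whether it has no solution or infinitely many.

infinitely many solutions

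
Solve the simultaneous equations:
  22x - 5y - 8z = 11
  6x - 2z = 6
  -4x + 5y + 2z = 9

no solution

Row-reduce:
R1 ← R1 / (22).
R2 ← R2 − 6·R1.
R3 ← R3 + 4·R1.
R2 ← R2 / (15/11).
R1 ← R1 + 5/22·R2.
R3 ← R3 − 45/11·R2.
Row 3 reduces to 0 = 2, a contradiction. The system is inconsistent.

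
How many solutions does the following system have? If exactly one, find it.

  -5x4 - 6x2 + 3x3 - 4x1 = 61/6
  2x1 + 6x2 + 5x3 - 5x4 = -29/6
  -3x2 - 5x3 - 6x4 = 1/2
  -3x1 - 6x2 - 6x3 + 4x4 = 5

x1 = -2/3, x2 = -1, x3 = 1/2, x4 = 0

Row-reduce the augmented matrix:
R1 ← R1 / (-4).
R2 ← R2 − 2·R1.
R4 ← R4 + 3·R1.
R2 ← R2 / (3).
R1 ← R1 − 3/2·R2.
R3 ← R3 + 3·R2.
R4 ← R4 + 3/2·R2.
R3 ← R3 / (3/2).
R1 ← R1 + 4·R3.
R2 ← R2 − 13/6·R3.
R4 ← R4 + 5·R3.
R4 ← R4 / (-41).
R1 ← R1 + 31·R4.
R2 ← R2 − 17·R4.
R3 ← R3 + 9·R4.
Reading off the reduced rows gives x1 = -2/3, x2 = -1, x3 = 1/2, x4 = 0.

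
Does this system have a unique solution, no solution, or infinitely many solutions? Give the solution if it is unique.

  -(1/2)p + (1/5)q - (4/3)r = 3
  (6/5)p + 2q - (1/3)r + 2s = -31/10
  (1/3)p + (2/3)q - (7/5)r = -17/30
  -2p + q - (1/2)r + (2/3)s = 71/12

p = -3, q = -5/2, r = -3/2, s = 5/2

Row-reduce the augmented matrix:
R1 ← R1 / (-1/2).
R2 ← R2 − 6/5·R1.
R3 ← R3 − 1/3·R1.
R4 ← R4 + 2·R1.
R2 ← R2 / (62/25).
R1 ← R1 + 2/5·R2.
R3 ← R3 − 4/5·R2.
R4 ← R4 − 1/5·R2.
R3 ← R3 / (-1603/1395).
R1 ← R1 − 65/31·R3.
R2 ← R2 + 265/186·R3.
R4 ← R4 − 476/93·R3.
R4 ← R4 / (-1627/687).
R1 ← R1 + 1370/1603·R4.
R2 ← R2 − 2575/1603·R4.
R3 ← R3 − 900/1603·R4.
Reading off the reduced rows gives p = -3, q = -5/2, r = -3/2, s = 5/2.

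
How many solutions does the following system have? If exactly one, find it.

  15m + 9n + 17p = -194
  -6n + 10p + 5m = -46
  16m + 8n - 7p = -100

m = -6, n = -4, p = -4

Row-reduce the augmented matrix:
R1 ← R1 / (15).
R2 ← R2 − 5·R1.
R3 ← R3 − 16·R1.
R2 ← R2 / (-9).
R1 ← R1 − 3/5·R2.
R3 ← R3 + 8/5·R2.
R3 ← R3 / (-3497/135).
R1 ← R1 − 64/45·R3.
R2 ← R2 + 13/27·R3.
Reading off the reduced rows gives m = -6, n = -4, p = -4.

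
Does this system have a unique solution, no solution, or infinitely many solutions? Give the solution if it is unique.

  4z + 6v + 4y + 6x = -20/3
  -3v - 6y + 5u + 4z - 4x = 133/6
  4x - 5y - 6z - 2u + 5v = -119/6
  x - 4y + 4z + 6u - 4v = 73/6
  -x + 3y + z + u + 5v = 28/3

x = -5/2, y = 1/3, z = 1, u = 7/3, v = 1/2

Row-reduce the augmented matrix:
R1 ← R1 / (6).
R2 ← R2 + 4·R1.
R3 ← R3 − 4·R1.
R4 ← R4 − 1·R1.
R5 ← R5 + 1·R1.
R2 ← R2 / (-10/3).
R1 ← R1 − 2/3·R2.
R3 ← R3 + 23/3·R2.
R4 ← R4 + 14/3·R2.
R5 ← R5 − 11/3·R2.
R3 ← R3 / (-24).
R1 ← R1 − 2·R3.
R2 ← R2 + 2·R3.
R4 ← R4 + 6·R3.
R5 ← R5 − 9·R3.
R4 ← R4 / (19/8).
R1 ← R1 + 1/8·R4.
R2 ← R2 + 3/8·R4.
R3 ← R3 − 9/16·R4.
R5 ← R5 − 23/16·R4.
R5 ← R5 / (391/38).
R1 ← R1 − 44/57·R5.
R2 ← R2 + 328/285·R5.
R3 ← R3 − 851/570·R5.
R4 ← R4 + 243/95·R5.
Reading off the reduced rows gives x = -5/2, y = 1/3, z = 1, u = 7/3, v = 1/2.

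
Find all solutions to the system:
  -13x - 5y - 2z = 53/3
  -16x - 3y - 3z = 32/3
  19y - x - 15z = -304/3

x = -2/3, y = -3, z = 3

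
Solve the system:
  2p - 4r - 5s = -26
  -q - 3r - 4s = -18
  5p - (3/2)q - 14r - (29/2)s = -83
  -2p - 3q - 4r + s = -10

Row-reduce:
R1 ← R1 / (2).
R3 ← R3 − 5·R1.
R4 ← R4 + 2·R1.
R2 ← R2 / (-1).
R3 ← R3 + 3/2·R2.
R4 ← R4 + 3·R2.
R3 ← R3 / (1/2).
R1 ← R1 + 2·R3.
R2 ← R2 − 3·R3.
R4 ← R4 − 1·R3.
Rank is 3 with 4 unknowns, leaving s free.

infinitely many solutions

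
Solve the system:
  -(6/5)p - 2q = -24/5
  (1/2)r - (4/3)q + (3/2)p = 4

infinitely many solutions

Row-reduce:
R1 ← R1 / (-6/5).
R2 ← R2 − 3/2·R1.
R2 ← R2 / (-23/6).
R1 ← R1 − 5/3·R2.
Rank is 2 with 3 unknowns, leaving r free.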